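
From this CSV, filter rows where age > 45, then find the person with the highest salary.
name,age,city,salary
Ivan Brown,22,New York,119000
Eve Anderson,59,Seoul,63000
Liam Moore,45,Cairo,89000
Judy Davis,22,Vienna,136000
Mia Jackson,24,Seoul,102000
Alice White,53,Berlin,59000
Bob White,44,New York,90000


Filter: age > 45
Sort by: salary (descending)

Filtered records (2):
  Eve Anderson, age 59, salary $63000
  Alice White, age 53, salary $59000

Highest salary: Eve Anderson ($63000)

Eve Anderson


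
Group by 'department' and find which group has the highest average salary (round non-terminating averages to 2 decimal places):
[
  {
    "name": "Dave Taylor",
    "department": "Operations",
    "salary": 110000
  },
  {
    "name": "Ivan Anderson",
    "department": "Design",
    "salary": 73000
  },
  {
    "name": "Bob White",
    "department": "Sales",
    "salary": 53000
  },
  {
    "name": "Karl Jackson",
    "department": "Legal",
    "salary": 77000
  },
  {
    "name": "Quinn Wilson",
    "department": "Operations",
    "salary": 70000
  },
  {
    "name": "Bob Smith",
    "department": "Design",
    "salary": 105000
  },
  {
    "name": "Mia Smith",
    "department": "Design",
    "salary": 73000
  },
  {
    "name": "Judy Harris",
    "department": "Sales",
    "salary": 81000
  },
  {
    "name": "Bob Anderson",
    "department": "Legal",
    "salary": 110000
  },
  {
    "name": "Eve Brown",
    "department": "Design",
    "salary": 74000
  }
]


Group by: department

Groups:
  Design: 4 people, avg salary = 325000/4 = $81250
  Legal: 2 people, avg salary = 187000/2 = $93500
  Operations: 2 people, avg salary = 180000/2 = $90000
  Sales: 2 people, avg salary = 134000/2 = $67000

Highest average salary: Legal ($93500)

Legal ($93500)


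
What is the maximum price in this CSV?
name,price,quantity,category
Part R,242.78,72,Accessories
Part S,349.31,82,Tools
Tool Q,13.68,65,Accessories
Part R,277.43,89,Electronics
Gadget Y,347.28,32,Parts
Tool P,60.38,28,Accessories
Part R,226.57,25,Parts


Computing maximum price:
Values: [242.78, 349.31, 13.68, 277.43, 347.28, 60.38, 226.57]
Max = 349.31

349.31


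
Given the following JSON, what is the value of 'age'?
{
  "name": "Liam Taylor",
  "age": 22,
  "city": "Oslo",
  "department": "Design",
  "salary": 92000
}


Looking up field 'age'
Value: 22

22


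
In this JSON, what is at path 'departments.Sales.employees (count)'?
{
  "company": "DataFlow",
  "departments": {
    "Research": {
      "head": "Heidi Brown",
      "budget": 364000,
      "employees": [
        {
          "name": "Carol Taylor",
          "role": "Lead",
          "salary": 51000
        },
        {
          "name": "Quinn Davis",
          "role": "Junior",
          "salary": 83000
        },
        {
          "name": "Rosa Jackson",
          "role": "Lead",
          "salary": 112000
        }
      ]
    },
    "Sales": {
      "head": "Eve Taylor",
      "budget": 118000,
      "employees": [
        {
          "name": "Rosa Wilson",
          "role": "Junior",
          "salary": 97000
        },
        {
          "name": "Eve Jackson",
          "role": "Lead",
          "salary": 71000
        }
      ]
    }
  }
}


Path: departments.Sales.employees (count)

Navigate:
  -> departments
  -> Sales
  -> employees (array, length 2)

2


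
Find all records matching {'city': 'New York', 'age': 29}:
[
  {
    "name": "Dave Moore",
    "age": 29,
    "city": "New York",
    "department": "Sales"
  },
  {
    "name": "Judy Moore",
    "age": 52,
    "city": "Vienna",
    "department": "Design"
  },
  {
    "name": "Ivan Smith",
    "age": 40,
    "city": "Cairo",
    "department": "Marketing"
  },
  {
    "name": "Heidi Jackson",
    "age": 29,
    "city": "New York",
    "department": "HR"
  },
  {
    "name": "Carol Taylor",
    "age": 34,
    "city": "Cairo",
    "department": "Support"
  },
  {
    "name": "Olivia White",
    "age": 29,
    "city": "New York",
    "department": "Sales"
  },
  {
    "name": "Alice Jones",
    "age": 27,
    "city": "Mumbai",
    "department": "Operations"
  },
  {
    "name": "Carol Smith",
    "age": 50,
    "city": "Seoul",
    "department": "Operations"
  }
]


Search criteria: {'city': 'New York', 'age': 29}

Checking 8 records:
  Dave Moore: {city: New York, age: 29} <-- MATCH
  Judy Moore: {city: Vienna, age: 52}
  Ivan Smith: {city: Cairo, age: 40}
  Heidi Jackson: {city: New York, age: 29} <-- MATCH
  Carol Taylor: {city: Cairo, age: 34}
  Olivia White: {city: New York, age: 29} <-- MATCH
  Alice Jones: {city: Mumbai, age: 27}
  Carol Smith: {city: Seoul, age: 50}

Matches: ["Dave Moore", "Heidi Jackson", "Olivia White"]

["Dave Moore", "Heidi Jackson", "Olivia White"]


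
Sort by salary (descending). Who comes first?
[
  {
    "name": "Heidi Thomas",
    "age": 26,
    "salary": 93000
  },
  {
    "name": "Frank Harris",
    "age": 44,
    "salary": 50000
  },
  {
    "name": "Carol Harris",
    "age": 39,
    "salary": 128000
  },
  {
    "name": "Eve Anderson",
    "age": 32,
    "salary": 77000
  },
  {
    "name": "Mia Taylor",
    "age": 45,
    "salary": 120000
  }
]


Sort by: salary (descending)

Sorted order:
  1. Carol Harris (salary = 128000)
  2. Mia Taylor (salary = 120000)
  3. Heidi Thomas (salary = 93000)
  4. Eve Anderson (salary = 77000)
  5. Frank Harris (salary = 50000)

First: Carol Harris

Carol Harris


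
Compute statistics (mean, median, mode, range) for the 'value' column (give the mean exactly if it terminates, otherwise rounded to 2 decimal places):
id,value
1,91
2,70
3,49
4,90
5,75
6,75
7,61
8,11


Data: [91, 70, 49, 90, 75, 75, 61, 11]
Count: 8
Sum: 522
Mean: 522/8 = 65.25
Sorted: [11, 49, 61, 70, 75, 75, 90, 91]
Median: 72.5
Mode: 75 (2 times)
Range: 91 - 11 = 80
Min: 11, Max: 91

mean=65.25, median=72.5, mode=75, range=80


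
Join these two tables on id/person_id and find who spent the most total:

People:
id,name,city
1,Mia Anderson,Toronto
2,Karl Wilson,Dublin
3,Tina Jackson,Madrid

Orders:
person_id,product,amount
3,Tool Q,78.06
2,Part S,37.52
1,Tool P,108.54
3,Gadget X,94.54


Join on: people.id = orders.person_id

Joined rows:
  Tina Jackson (Madrid) bought Tool Q for $78.06
  Karl Wilson (Dublin) bought Part S for $37.52
  Mia Anderson (Toronto) bought Tool P for $108.54
  Tina Jackson (Madrid) bought Gadget X for $94.54

Total per person:
  Tina Jackson: $172.60
  Mia Anderson: $108.54
  Karl Wilson: $37.52

Top spender: Tina Jackson ($172.60)

Tina Jackson ($172.60)


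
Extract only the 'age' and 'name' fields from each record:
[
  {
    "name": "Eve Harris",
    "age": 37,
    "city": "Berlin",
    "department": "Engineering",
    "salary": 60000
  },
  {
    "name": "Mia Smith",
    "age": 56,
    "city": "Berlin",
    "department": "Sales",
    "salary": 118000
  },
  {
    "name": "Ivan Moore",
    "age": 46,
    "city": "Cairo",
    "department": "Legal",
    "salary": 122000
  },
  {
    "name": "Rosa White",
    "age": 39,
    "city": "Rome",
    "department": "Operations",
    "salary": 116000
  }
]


Original: 4 records with fields: name, age, city, department, salary
Keep: ['age', 'name']
Drop: ['city', 'department', 'salary']
Result: 4 records, 2 fields each

[
  {
    "age": 37,
    "name": "Eve Harris"
  },
  {
    "age": 56,
    "name": "Mia Smith"
  },
  {
    "age": 46,
    "name": "Ivan Moore"
  },
  {
    "age": 39,
    "name": "Rosa White"
  }
]


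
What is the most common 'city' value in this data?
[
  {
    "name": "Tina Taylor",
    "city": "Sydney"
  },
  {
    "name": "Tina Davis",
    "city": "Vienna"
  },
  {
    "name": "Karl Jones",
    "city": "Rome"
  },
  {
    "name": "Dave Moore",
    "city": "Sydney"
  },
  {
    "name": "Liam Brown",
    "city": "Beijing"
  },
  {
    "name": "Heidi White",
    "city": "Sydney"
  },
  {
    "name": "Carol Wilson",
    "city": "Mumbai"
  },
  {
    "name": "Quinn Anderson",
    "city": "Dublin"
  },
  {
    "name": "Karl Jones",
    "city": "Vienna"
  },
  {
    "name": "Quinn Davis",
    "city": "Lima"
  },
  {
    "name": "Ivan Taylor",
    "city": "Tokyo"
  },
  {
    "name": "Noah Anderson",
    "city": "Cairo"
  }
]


Counting 'city' values across 12 records:

  Sydney: 3 ###
  Vienna: 2 ##
  Rome: 1 #
  Beijing: 1 #
  Mumbai: 1 #
  Dublin: 1 #
  Lima: 1 #
  Tokyo: 1 #
  Cairo: 1 #

Most common: Sydney (3 times)

Sydney (3 times)


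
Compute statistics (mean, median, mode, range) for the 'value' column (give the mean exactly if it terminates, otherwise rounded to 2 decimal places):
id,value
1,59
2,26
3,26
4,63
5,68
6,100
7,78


Data: [59, 26, 26, 63, 68, 100, 78]
Count: 7
Sum: 420
Mean: 420/7 = 60
Sorted: [26, 26, 59, 63, 68, 78, 100]
Median: 63.0
Mode: 26 (2 times)
Range: 100 - 26 = 74
Min: 26, Max: 100

mean=60, median=63.0, mode=26, range=74


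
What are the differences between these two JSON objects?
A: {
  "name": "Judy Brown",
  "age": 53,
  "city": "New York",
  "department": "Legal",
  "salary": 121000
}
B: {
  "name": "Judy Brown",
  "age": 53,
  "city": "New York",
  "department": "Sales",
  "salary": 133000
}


Comparing each field (in key order):
  name: same
  age: same
  city: same
  department: DIFFERENT
  salary: DIFFERENT
Differences:
  department: Legal -> Sales
  salary: 121000 -> 133000

2 field(s) changed

2 changes: department, salary


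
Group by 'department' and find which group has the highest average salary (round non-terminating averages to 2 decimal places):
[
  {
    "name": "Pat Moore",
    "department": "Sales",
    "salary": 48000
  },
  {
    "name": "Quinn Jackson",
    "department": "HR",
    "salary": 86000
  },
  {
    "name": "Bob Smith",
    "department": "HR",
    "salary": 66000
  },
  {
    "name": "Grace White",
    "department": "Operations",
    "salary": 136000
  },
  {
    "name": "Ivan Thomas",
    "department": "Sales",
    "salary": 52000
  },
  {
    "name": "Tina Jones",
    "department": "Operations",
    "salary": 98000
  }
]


Group by: department

Groups:
  HR: 2 people, avg salary = 152000/2 = $76000
  Operations: 2 people, avg salary = 234000/2 = $117000
  Sales: 2 people, avg salary = 100000/2 = $50000

Highest average salary: Operations ($117000)

Operations ($117000)


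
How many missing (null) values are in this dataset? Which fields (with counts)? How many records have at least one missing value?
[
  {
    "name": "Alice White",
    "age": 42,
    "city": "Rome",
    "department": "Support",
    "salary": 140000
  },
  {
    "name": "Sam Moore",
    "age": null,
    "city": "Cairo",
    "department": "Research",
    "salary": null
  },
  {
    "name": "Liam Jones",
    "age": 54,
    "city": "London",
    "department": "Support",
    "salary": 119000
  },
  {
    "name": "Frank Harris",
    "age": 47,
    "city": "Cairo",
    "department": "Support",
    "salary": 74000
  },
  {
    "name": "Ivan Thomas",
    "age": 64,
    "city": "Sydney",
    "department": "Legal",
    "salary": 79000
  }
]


Checking for missing (null) values in 5 records:

  Alice White: complete
  Sam Moore: age, salary
  Liam Jones: complete
  Frank Harris: complete
  Ivan Thomas: complete

Per field:
  name: 0 missing
  age: 1 missing
  city: 0 missing
  department: 0 missing
  salary: 1 missing

Total missing values: 2
Records with any missing: 1

2 missing values (age: 1, salary: 1); 1 incomplete records


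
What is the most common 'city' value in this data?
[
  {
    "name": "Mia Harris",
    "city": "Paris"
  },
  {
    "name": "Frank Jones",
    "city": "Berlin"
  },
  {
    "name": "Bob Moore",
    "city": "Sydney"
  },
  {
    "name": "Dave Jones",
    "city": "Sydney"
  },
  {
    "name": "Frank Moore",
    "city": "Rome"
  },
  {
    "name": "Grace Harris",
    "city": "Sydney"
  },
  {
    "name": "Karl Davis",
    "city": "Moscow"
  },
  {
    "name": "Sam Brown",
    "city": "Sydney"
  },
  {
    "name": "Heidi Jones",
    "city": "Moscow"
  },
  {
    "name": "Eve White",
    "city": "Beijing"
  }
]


Counting 'city' values across 10 records:

  Sydney: 4 ####
  Moscow: 2 ##
  Paris: 1 #
  Berlin: 1 #
  Rome: 1 #
  Beijing: 1 #

Most common: Sydney (4 times)

Sydney (4 times)


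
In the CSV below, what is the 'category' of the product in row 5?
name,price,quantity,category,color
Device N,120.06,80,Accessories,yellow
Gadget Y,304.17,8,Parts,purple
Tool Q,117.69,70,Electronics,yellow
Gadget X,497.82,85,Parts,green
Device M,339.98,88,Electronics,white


Query: Row 5 ('Device M'), column 'category'
Value: Electronics

Electronics


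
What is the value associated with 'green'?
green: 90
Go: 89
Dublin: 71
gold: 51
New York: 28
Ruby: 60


Looking up key 'green'
Value: 90

90


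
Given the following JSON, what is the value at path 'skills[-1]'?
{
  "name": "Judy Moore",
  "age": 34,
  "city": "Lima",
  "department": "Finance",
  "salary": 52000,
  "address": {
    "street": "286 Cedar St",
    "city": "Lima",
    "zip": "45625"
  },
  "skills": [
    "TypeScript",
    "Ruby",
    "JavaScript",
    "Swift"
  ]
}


Query: skills[-1]
Path: skills -> last element
Value: Swift

Swift


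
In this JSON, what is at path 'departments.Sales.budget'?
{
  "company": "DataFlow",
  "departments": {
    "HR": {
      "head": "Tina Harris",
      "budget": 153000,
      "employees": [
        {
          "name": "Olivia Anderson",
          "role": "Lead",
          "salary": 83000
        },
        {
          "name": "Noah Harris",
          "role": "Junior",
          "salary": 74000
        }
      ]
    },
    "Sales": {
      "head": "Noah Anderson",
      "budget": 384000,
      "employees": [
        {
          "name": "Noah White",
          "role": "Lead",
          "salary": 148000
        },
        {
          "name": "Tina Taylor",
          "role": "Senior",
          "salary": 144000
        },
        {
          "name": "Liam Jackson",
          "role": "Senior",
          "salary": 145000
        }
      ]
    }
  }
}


Path: departments.Sales.budget

Navigate:
  -> departments
  -> Sales
  -> budget = 384000

384000


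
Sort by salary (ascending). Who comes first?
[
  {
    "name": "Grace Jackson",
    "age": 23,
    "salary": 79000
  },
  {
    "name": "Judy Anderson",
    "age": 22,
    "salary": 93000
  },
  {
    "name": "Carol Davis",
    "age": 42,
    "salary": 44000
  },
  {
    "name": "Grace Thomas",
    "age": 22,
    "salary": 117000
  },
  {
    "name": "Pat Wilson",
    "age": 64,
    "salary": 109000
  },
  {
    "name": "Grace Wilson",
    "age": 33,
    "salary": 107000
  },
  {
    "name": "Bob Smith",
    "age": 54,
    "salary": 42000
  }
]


Sort by: salary (ascending)

Sorted order:
  1. Bob Smith (salary = 42000)
  2. Carol Davis (salary = 44000)
  3. Grace Jackson (salary = 79000)
  4. Judy Anderson (salary = 93000)
  5. Grace Wilson (salary = 107000)
  6. Pat Wilson (salary = 109000)
  7. Grace Thomas (salary = 117000)

First: Bob Smith

Bob Smith


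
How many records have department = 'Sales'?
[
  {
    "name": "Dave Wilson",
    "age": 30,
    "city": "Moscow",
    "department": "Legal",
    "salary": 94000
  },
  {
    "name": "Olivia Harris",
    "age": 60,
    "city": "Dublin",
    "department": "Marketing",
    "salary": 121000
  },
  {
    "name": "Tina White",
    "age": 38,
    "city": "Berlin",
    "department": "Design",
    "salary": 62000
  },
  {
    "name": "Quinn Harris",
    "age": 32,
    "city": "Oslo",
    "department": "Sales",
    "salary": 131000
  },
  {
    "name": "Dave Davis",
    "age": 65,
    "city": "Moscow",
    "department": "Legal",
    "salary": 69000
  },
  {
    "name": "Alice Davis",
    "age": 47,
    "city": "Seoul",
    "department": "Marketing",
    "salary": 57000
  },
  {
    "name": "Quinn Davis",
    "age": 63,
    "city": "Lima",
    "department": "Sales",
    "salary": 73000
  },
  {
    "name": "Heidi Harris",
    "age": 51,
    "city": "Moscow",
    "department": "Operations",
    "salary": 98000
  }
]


Data: 8 records
Condition: department = 'Sales'

Checking each record:
  Dave Wilson: Legal
  Olivia Harris: Marketing
  Tina White: Design
  Quinn Harris: Sales MATCH
  Dave Davis: Legal
  Alice Davis: Marketing
  Quinn Davis: Sales MATCH
  Heidi Harris: Operations

Count: 2

2


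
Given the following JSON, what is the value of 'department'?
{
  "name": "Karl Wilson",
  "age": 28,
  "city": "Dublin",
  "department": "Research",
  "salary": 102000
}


Looking up field 'department'
Value: Research

Research


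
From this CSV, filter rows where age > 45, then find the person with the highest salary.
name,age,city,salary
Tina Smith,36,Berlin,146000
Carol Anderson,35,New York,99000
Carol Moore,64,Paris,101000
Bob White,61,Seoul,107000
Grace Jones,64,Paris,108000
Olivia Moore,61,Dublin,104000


Filter: age > 45
Sort by: salary (descending)

Filtered records (4):
  Grace Jones, age 64, salary $108000
  Bob White, age 61, salary $107000
  Olivia Moore, age 61, salary $104000
  Carol Moore, age 64, salary $101000

Highest salary: Grace Jones ($108000)

Grace Jones


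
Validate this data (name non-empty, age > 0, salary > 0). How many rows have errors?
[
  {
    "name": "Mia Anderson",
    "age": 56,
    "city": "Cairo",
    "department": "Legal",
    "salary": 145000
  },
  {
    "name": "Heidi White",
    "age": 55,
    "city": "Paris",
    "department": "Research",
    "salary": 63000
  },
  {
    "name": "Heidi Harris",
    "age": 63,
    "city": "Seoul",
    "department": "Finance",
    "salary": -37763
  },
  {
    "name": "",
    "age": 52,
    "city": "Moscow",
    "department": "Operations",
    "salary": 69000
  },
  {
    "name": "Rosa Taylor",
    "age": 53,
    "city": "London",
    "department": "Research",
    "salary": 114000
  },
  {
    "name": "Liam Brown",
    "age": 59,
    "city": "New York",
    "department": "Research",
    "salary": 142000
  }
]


Validating 6 records:
Rules: name non-empty, age > 0, salary > 0

  Row 1 (Mia Anderson): OK
  Row 2 (Heidi White): OK
  Row 3 (Heidi Harris): negative salary: -37763
  Row 4 (???): empty name
  Row 5 (Rosa Taylor): OK
  Row 6 (Liam Brown): OK

Total errors: 2

2 errors


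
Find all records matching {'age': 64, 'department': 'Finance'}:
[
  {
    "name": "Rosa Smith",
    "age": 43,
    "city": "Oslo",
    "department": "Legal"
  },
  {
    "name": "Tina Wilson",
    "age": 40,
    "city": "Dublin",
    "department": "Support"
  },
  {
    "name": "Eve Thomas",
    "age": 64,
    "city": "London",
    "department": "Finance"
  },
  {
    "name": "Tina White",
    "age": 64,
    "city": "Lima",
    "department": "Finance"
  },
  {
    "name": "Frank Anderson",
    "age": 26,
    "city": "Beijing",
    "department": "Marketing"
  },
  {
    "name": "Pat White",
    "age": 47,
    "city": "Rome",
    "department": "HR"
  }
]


Search criteria: {'age': 64, 'department': 'Finance'}

Checking 6 records:
  Rosa Smith: {age: 43, department: Legal}
  Tina Wilson: {age: 40, department: Support}
  Eve Thomas: {age: 64, department: Finance} <-- MATCH
  Tina White: {age: 64, department: Finance} <-- MATCH
  Frank Anderson: {age: 26, department: Marketing}
  Pat White: {age: 47, department: HR}

Matches: ["Eve Thomas", "Tina White"]

["Eve Thomas", "Tina White"]


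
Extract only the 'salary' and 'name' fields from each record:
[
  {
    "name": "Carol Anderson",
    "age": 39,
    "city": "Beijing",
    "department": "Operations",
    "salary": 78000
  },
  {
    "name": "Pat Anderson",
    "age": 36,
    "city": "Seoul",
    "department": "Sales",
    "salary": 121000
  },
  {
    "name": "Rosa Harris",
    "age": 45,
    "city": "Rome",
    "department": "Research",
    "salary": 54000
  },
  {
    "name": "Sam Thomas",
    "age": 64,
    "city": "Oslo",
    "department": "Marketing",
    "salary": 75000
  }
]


Original: 4 records with fields: name, age, city, department, salary
Keep: ['salary', 'name']
Drop: ['age', 'city', 'department']
Result: 4 records, 2 fields each

[
  {
    "salary": 78000,
    "name": "Carol Anderson"
  },
  {
    "salary": 121000,
    "name": "Pat Anderson"
  },
  {
    "salary": 54000,
    "name": "Rosa Harris"
  },
  {
    "salary": 75000,
    "name": "Sam Thomas"
  }
]


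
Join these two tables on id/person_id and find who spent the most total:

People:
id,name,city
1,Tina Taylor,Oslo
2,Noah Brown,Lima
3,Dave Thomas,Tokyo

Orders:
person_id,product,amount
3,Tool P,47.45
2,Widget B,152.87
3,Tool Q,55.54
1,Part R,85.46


Join on: people.id = orders.person_id

Joined rows:
  Dave Thomas (Tokyo) bought Tool P for $47.45
  Noah Brown (Lima) bought Widget B for $152.87
  Dave Thomas (Tokyo) bought Tool Q for $55.54
  Tina Taylor (Oslo) bought Part R for $85.46

Total per person:
  Noah Brown: $152.87
  Dave Thomas: $102.99
  Tina Taylor: $85.46

Top spender: Noah Brown ($152.87)

Noah Brown ($152.87)


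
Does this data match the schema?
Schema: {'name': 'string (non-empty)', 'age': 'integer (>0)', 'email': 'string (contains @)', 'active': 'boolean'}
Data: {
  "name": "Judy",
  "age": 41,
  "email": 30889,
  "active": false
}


Validating each field against schema:
  name: OK (non-empty string)
  age: OK (positive integer)
  email: FAIL (30889 is not a string)
  active: OK (boolean)

Result: INVALID (1 error: email)

INVALID (1 error: email)


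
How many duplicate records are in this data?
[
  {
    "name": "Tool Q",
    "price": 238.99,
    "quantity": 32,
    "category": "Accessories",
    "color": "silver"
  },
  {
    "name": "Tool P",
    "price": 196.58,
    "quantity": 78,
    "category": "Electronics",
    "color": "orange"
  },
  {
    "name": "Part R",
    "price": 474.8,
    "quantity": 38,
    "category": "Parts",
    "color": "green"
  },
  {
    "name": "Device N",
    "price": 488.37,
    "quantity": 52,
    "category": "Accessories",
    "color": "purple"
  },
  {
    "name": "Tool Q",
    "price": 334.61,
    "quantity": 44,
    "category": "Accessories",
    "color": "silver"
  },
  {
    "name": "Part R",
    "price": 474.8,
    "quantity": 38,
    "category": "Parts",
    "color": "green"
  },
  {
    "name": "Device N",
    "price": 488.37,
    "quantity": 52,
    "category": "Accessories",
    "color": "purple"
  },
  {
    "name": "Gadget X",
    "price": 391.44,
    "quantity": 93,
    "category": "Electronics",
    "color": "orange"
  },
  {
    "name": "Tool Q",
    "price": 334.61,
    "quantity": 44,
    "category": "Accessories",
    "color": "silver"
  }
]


Checking 9 records for duplicates:

  Row 1: Tool Q ($238.99, qty 32)
  Row 2: Tool P ($196.58, qty 78)
  Row 3: Part R ($474.8, qty 38)
  Row 4: Device N ($488.37, qty 52)
  Row 5: Tool Q ($334.61, qty 44)
  Row 6: Part R ($474.8, qty 38) <-- DUPLICATE
  Row 7: Device N ($488.37, qty 52) <-- DUPLICATE
  Row 8: Gadget X ($391.44, qty 93)
  Row 9: Tool Q ($334.61, qty 44) <-- DUPLICATE

Duplicates found: 3
Unique records: 6

3 duplicates, 6 unique


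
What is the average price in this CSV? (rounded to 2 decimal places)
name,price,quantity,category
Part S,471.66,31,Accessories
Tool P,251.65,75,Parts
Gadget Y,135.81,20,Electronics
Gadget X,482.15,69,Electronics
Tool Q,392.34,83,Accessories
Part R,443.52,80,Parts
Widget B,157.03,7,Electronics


Computing average price:
Values: [471.66, 251.65, 135.81, 482.15, 392.34, 443.52, 157.03]
Sum = 2334.16
Count = 7
Average = 2334.16/7 ≈ 333.45 (rounded to 2 decimal places)

333.45


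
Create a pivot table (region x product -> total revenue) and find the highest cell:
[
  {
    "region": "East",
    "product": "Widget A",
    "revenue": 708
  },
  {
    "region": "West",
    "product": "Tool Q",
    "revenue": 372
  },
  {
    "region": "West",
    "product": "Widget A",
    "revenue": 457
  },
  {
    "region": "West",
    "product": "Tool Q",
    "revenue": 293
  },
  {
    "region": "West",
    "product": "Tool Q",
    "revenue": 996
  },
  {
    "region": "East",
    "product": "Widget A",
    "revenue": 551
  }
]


Pivot: region (rows) x product (columns) -> total revenue

     Tool Q        Widget A    
East             0          1259  
West          1661           457  

Highest: West / Tool Q = $1661

West / Tool Q = $1661


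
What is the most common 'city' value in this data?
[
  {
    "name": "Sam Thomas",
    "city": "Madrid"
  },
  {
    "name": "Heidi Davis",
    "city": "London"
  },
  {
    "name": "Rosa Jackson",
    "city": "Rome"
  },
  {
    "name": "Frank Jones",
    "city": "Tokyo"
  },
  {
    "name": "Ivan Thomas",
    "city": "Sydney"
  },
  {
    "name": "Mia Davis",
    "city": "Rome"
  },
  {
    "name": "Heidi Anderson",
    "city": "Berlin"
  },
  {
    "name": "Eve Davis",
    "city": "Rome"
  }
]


Counting 'city' values across 8 records:

  Rome: 3 ###
  Madrid: 1 #
  London: 1 #
  Tokyo: 1 #
  Sydney: 1 #
  Berlin: 1 #

Most common: Rome (3 times)

Rome (3 times)


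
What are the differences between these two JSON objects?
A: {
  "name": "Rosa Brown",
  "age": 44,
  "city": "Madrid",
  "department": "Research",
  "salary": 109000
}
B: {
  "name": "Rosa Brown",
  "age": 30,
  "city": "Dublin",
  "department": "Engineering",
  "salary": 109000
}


Comparing each field (in key order):
  name: same
  age: DIFFERENT
  city: DIFFERENT
  department: DIFFERENT
  salary: same
Differences:
  age: 44 -> 30
  city: Madrid -> Dublin
  department: Research -> Engineering

3 field(s) changed

3 changes: age, city, department


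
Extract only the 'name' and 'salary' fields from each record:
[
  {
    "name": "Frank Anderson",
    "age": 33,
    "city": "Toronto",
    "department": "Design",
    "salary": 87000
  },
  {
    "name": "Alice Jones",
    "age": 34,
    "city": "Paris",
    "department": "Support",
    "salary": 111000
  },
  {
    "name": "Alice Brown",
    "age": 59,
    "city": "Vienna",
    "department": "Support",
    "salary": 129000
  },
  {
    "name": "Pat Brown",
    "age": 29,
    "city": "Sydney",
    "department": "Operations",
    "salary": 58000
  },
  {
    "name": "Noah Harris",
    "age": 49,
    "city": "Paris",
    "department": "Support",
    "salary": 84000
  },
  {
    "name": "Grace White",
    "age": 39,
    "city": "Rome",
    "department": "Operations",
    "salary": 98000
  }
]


Original: 6 records with fields: name, age, city, department, salary
Keep: ['name', 'salary']
Drop: ['age', 'city', 'department']
Result: 6 records, 2 fields each

[
  {
    "name": "Frank Anderson",
    "salary": 87000
  },
  {
    "name": "Alice Jones",
    "salary": 111000
  },
  {
    "name": "Alice Brown",
    "salary": 129000
  },
  {
    "name": "Pat Brown",
    "salary": 58000
  },
  {
    "name": "Noah Harris",
    "salary": 84000
  },
  {
    "name": "Grace White",
    "salary": 98000
  }
]


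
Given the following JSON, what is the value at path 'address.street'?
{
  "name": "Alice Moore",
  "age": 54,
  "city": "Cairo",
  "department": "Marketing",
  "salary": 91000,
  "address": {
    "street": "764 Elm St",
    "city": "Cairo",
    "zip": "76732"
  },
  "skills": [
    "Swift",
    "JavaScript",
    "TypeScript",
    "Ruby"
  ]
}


Query: address.street
Path: address -> street
Value: 764 Elm St

764 Elm St


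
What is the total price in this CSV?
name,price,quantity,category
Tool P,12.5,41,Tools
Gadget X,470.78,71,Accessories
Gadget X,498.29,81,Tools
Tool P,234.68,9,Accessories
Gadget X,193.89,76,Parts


Computing total price:
Values: [12.5, 470.78, 498.29, 234.68, 193.89]
Sum = 1410.14

1410.14


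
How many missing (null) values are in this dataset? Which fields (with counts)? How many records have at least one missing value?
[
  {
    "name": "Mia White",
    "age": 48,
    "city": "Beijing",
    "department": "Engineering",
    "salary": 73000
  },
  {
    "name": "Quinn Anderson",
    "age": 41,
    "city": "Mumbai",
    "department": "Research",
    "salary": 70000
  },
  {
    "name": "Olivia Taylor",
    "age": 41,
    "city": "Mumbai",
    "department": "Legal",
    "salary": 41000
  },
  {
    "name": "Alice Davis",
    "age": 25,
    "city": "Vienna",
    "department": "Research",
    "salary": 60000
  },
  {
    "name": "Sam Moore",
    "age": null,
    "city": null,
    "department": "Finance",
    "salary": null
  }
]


Checking for missing (null) values in 5 records:

  Mia White: complete
  Quinn Anderson: complete
  Olivia Taylor: complete
  Alice Davis: complete
  Sam Moore: age, city, salary

Per field:
  name: 0 missing
  age: 1 missing
  city: 1 missing
  department: 0 missing
  salary: 1 missing

Total missing values: 3
Records with any missing: 1

3 missing values (age: 1, city: 1, salary: 1); 1 incomplete records


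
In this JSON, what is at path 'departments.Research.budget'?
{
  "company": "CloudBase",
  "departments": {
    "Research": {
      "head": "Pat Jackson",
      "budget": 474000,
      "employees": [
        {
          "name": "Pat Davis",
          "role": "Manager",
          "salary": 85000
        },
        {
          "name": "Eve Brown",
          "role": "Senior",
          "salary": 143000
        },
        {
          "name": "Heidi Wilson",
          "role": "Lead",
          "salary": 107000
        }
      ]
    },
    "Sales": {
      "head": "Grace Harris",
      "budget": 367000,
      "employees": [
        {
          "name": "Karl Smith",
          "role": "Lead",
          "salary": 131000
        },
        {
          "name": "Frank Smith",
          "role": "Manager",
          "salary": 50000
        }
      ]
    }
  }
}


Path: departments.Research.budget

Navigate:
  -> departments
  -> Research
  -> budget = 474000

474000


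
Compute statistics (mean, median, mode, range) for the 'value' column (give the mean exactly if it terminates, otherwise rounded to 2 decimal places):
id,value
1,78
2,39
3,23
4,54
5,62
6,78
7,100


Data: [78, 39, 23, 54, 62, 78, 100]
Count: 7
Sum: 434
Mean: 434/7 = 62
Sorted: [23, 39, 54, 62, 78, 78, 100]
Median: 62.0
Mode: 78 (2 times)
Range: 100 - 23 = 77
Min: 23, Max: 100

mean=62, median=62.0, mode=78, range=77


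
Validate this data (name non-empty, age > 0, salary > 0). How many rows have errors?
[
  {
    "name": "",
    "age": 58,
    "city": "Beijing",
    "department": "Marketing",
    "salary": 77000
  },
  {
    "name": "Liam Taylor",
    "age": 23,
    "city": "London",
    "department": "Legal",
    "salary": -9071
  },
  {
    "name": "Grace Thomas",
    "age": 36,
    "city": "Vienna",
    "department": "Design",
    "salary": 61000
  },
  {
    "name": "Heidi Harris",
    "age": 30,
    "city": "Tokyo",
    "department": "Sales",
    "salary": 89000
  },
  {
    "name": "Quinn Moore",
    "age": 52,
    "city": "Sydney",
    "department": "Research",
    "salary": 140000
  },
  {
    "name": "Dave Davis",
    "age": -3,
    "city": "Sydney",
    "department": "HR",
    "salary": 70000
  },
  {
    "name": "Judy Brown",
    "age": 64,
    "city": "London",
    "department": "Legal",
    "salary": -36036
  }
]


Validating 7 records:
Rules: name non-empty, age > 0, salary > 0

  Row 1 (???): empty name
  Row 2 (Liam Taylor): negative salary: -9071
  Row 3 (Grace Thomas): OK
  Row 4 (Heidi Harris): OK
  Row 5 (Quinn Moore): OK
  Row 6 (Dave Davis): negative age: -3
  Row 7 (Judy Brown): negative salary: -36036

Total errors: 4

4 errors


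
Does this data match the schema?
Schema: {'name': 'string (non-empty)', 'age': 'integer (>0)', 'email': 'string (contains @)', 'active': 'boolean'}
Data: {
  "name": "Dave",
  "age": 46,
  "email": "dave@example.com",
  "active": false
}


Validating each field against schema:
  name: OK (non-empty string)
  age: OK (positive integer)
  email: OK (string with @)
  active: OK (boolean)

Result: VALID

VALID


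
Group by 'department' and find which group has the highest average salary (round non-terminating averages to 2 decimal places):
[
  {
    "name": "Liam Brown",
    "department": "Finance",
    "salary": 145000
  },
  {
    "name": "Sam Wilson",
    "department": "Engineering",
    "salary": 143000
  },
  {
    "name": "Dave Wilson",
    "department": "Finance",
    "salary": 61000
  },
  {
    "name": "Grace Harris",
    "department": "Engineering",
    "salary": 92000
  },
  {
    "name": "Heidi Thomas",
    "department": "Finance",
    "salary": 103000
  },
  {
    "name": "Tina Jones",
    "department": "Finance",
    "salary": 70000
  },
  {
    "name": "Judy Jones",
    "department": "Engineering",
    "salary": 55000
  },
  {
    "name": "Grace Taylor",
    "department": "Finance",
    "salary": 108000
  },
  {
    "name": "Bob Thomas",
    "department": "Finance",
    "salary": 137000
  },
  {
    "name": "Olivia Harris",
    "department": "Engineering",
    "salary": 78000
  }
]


Group by: department

Groups:
  Engineering: 4 people, avg salary = 368000/4 = $92000
  Finance: 6 people, avg salary = 624000/6 = $104000

Highest average salary: Finance ($104000)

Finance ($104000)


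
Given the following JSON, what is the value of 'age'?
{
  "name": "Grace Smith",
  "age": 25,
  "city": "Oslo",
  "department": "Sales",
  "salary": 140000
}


Looking up field 'age'
Value: 25

25


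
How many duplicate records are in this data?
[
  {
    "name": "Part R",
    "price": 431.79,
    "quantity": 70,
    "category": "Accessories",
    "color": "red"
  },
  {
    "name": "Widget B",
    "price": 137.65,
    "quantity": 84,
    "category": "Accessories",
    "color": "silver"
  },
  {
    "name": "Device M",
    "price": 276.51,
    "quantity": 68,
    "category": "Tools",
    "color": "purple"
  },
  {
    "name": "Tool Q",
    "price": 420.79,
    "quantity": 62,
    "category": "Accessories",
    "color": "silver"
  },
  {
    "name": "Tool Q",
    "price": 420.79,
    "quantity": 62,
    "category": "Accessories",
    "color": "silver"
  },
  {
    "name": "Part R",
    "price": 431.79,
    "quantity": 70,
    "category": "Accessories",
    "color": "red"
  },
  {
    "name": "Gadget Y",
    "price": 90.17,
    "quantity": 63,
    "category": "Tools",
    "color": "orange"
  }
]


Checking 7 records for duplicates:

  Row 1: Part R ($431.79, qty 70)
  Row 2: Widget B ($137.65, qty 84)
  Row 3: Device M ($276.51, qty 68)
  Row 4: Tool Q ($420.79, qty 62)
  Row 5: Tool Q ($420.79, qty 62) <-- DUPLICATE
  Row 6: Part R ($431.79, qty 70) <-- DUPLICATE
  Row 7: Gadget Y ($90.17, qty 63)

Duplicates found: 2
Unique records: 5

2 duplicates, 5 unique


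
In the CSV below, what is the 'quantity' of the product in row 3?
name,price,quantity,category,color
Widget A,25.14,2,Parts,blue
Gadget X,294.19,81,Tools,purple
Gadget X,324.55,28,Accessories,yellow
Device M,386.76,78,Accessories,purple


Query: Row 3 ('Gadget X'), column 'quantity'
Value: 28

28


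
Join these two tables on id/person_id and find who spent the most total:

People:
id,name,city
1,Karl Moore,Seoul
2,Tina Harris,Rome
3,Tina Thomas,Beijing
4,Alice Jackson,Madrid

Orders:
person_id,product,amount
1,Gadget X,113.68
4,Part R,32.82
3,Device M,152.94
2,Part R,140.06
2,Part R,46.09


Join on: people.id = orders.person_id

Joined rows:
  Karl Moore (Seoul) bought Gadget X for $113.68
  Alice Jackson (Madrid) bought Part R for $32.82
  Tina Thomas (Beijing) bought Device M for $152.94
  Tina Harris (Rome) bought Part R for $140.06
  Tina Harris (Rome) bought Part R for $46.09

Total per person:
  Tina Harris: $186.15
  Tina Thomas: $152.94
  Karl Moore: $113.68
  Alice Jackson: $32.82

Top spender: Tina Harris ($186.15)

Tina Harris ($186.15)


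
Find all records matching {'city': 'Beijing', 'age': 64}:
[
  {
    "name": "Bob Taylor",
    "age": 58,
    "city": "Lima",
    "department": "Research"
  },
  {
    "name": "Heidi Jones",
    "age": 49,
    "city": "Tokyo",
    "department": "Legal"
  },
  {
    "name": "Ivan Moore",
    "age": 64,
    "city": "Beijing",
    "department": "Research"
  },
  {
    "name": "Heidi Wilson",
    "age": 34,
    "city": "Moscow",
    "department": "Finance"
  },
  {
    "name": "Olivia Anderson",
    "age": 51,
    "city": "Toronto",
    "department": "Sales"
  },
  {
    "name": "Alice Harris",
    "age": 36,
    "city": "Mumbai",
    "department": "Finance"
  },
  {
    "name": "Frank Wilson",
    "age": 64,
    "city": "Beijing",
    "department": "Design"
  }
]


Search criteria: {'city': 'Beijing', 'age': 64}

Checking 7 records:
  Bob Taylor: {city: Lima, age: 58}
  Heidi Jones: {city: Tokyo, age: 49}
  Ivan Moore: {city: Beijing, age: 64} <-- MATCH
  Heidi Wilson: {city: Moscow, age: 34}
  Olivia Anderson: {city: Toronto, age: 51}
  Alice Harris: {city: Mumbai, age: 36}
  Frank Wilson: {city: Beijing, age: 64} <-- MATCH

Matches: ["Ivan Moore", "Frank Wilson"]

["Ivan Moore", "Frank Wilson"]


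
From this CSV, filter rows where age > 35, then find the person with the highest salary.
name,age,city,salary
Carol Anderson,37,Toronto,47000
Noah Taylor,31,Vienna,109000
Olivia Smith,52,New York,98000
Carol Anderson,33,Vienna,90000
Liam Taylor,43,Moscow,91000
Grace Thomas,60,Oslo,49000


Filter: age > 35
Sort by: salary (descending)

Filtered records (4):
  Olivia Smith, age 52, salary $98000
  Liam Taylor, age 43, salary $91000
  Grace Thomas, age 60, salary $49000
  Carol Anderson, age 37, salary $47000

Highest salary: Olivia Smith ($98000)

Olivia Smith


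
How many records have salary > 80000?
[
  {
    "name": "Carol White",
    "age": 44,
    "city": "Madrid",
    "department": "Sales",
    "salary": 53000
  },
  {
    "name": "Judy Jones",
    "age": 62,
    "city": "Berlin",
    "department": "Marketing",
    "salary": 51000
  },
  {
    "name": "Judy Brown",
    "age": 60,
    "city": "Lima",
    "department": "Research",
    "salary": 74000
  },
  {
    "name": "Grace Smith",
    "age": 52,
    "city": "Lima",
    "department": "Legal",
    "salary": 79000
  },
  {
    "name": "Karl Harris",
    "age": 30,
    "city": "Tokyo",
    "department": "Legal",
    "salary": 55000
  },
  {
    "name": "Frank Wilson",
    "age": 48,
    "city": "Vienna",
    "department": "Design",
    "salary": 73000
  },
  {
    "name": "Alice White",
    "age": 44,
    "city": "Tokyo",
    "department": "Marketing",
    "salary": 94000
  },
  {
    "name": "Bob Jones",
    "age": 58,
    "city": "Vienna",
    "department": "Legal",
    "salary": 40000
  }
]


Data: 8 records
Condition: salary > 80000

Checking each record:
  Carol White: 53000
  Judy Jones: 51000
  Judy Brown: 74000
  Grace Smith: 79000
  Karl Harris: 55000
  Frank Wilson: 73000
  Alice White: 94000 MATCH
  Bob Jones: 40000

Count: 1

1


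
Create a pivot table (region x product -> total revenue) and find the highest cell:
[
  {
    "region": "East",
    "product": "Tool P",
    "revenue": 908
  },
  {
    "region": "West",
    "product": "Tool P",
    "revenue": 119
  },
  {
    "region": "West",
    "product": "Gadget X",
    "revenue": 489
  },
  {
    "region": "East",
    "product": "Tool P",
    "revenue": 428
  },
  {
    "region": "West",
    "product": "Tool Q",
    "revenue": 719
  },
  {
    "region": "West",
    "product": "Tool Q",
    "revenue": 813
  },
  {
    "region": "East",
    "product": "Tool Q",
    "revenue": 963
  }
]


Pivot: region (rows) x product (columns) -> total revenue

     Gadget X      Tool P        Tool Q      
East             0          1336           963  
West           489           119          1532  

Highest: West / Tool Q = $1532

West / Tool Q = $1532


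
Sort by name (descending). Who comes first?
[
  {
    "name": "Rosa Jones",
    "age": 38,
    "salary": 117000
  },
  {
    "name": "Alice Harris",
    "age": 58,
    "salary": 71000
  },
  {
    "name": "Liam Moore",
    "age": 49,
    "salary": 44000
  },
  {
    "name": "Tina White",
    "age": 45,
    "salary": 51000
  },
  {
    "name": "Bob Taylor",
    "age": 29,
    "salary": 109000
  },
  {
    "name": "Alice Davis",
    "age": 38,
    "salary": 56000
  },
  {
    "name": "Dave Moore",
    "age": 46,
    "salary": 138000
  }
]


Sort by: name (descending)

Sorted order:
  1. Tina White (name = Tina White)
  2. Rosa Jones (name = Rosa Jones)
  3. Liam Moore (name = Liam Moore)
  4. Dave Moore (name = Dave Moore)
  5. Bob Taylor (name = Bob Taylor)
  6. Alice Harris (name = Alice Harris)
  7. Alice Davis (name = Alice Davis)

First: Tina White

Tina White


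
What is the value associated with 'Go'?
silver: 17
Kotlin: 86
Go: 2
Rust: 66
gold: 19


Looking up key 'Go'
Value: 2

2
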